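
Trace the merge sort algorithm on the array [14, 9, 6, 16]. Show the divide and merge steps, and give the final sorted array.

Merge sort trace:

Split: [14, 9, 6, 16] -> [14, 9] and [6, 16]
  Split: [14, 9] -> [14] and [9]
  Merge: [14] + [9] -> [9, 14]
  Split: [6, 16] -> [6] and [16]
  Merge: [6] + [16] -> [6, 16]
Merge: [9, 14] + [6, 16] -> [6, 9, 14, 16]

Final sorted array: [6, 9, 14, 16]

The merge sort proceeds by recursively splitting the array and merging sorted halves.
After all merges, the sorted array is [6, 9, 14, 16].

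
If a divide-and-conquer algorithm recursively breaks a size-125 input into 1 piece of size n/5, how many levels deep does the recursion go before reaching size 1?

For divide and conquer with division factor 5:

Problem sizes at each level:
Level 0: 125
Level 1: 25
Level 2: 5
Level 3: 1

The root is level 0 and the size-1 base case is level 3 (the tree spans levels 0 through 3, i.e. 4 levels counting the root), so the depth is the number of divisions: log_5(125) = 3

The recursion tree depth is log_5(125) = 3. At each level, the problem size is divided by 5, so it takes 3 divisions to reduce to a base case of size 1. The algorithm makes 1 recursive call at each level.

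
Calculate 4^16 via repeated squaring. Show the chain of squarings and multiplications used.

Computing 4^16 by squaring (build up from 4^1; each line after the first costs one multiplication):

4^1 = 4
4^2 = (4^1)^2 = 4^2 = 16
4^4 = (4^2)^2 = 16^2 = 256
4^8 = (4^4)^2 = 256^2 = 65536
4^16 = (4^8)^2 = 65536^2 = 4294967296

Result: 4294967296
Multiplications needed: 4 (4 lines after 4^1)

4^16 = 4294967296. Using exponentiation by squaring, this requires 4 multiplications. The key idea: if the exponent is even, square the half-power; if odd, multiply by the base once.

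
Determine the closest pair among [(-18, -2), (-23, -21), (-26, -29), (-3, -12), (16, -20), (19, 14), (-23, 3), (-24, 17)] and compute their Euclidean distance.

Computing all pairwise distances among 8 points:

d((-18, -2), (-23, -21)) = 19.6469
d((-18, -2), (-26, -29)) = 28.1603
d((-18, -2), (-3, -12)) = 18.0278
d((-18, -2), (16, -20)) = 38.4708
d((-18, -2), (19, 14)) = 40.3113
d((-18, -2), (-23, 3)) = 7.0711 <-- minimum
d((-18, -2), (-24, 17)) = 19.9249
d((-23, -21), (-26, -29)) = 8.544
d((-23, -21), (-3, -12)) = 21.9317
d((-23, -21), (16, -20)) = 39.0128
d((-23, -21), (19, 14)) = 54.6717
d((-23, -21), (-23, 3)) = 24.0
d((-23, -21), (-24, 17)) = 38.0132
d((-26, -29), (-3, -12)) = 28.6007
d((-26, -29), (16, -20)) = 42.9535
d((-26, -29), (19, 14)) = 62.2415
d((-26, -29), (-23, 3)) = 32.1403
d((-26, -29), (-24, 17)) = 46.0435
d((-3, -12), (16, -20)) = 20.6155
d((-3, -12), (19, 14)) = 34.0588
d((-3, -12), (-23, 3)) = 25.0
d((-3, -12), (-24, 17)) = 35.805
d((16, -20), (19, 14)) = 34.1321
d((16, -20), (-23, 3)) = 45.2769
d((16, -20), (-24, 17)) = 54.4885
d((19, 14), (-23, 3)) = 43.4166
d((19, 14), (-24, 17)) = 43.1045
d((-23, 3), (-24, 17)) = 14.0357

Closest pair: (-18, -2) and (-23, 3) with distance 7.0711

The closest pair is (-18, -2) and (-23, 3) with Euclidean distance 7.0711. For 8 points, brute-force pairwise comparison is shown above. For large n, the divide-and-conquer algorithm (sort by x, recurse on halves, check the dividing strip) achieves O(n log n).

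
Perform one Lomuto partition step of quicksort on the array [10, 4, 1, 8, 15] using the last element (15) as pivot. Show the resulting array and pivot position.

Lomuto partition with pivot = 15:

Initial array: [10, 4, 1, 8, 15]

arr[0]=10 <= 15: swap with position 0, array becomes [10, 4, 1, 8, 15]
arr[1]=4 <= 15: swap with position 1, array becomes [10, 4, 1, 8, 15]
arr[2]=1 <= 15: swap with position 2, array becomes [10, 4, 1, 8, 15]
arr[3]=8 <= 15: swap with position 3, array becomes [10, 4, 1, 8, 15]

Place pivot at position 4: [10, 4, 1, 8, 15]
Pivot position: 4

After partitioning with pivot 15, the array becomes [10, 4, 1, 8, 15]. The pivot is placed at index 4. All elements to the left of the pivot are <= 15, and all elements to the right are > 15.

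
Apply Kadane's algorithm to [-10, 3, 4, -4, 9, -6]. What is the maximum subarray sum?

Using Kadane's algorithm on [-10, 3, 4, -4, 9, -6]:

Scanning through the array:
Position 1 (value 3): max_ending_here = 3, max_so_far = 3
Position 2 (value 4): max_ending_here = 7, max_so_far = 7
Position 3 (value -4): max_ending_here = 3, max_so_far = 7
Position 4 (value 9): max_ending_here = 12, max_so_far = 12
Position 5 (value -6): max_ending_here = 6, max_so_far = 12

Maximum subarray: [3, 4, -4, 9]
Maximum sum: 12

The maximum subarray is [3, 4, -4, 9] with sum 12. This subarray runs from index 1 to index 4.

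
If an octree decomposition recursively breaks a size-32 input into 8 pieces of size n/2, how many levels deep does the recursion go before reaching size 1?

For divide and conquer with division factor 2:

Problem sizes at each level:
Level 0: 32
Level 1: 16
Level 2: 8
Level 3: 4
Level 4: 2
Level 5: 1

The root is level 0 and the size-1 base case is level 5 (the tree spans levels 0 through 5, i.e. 6 levels counting the root), so the depth is the number of divisions: log_2(32) = 5

The recursion tree depth is log_2(32) = 5. At each level, the problem size is divided by 2, so it takes 5 divisions to reduce to a base case of size 1. The algorithm makes 8 recursive calls at each level.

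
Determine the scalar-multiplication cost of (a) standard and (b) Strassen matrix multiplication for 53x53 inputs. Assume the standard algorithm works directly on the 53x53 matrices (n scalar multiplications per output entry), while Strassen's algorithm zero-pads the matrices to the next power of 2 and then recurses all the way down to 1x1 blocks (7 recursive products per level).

Matrix multiplication for 53x53 matrices:

Strassen's algorithm requires power-of-2 dimensions. Pad 53x53 to 64x64 (next power of 2).

Standard algorithm: 53^3 = 148877 multiplications
Strassen's algorithm: 7^(log2(64)) = 7^6 = 117649 multiplications
Savings: 148877 - 117649 = 31228 multiplications

Standard: 148877 multiplications (53^3). Strassen: 117649 multiplications (7^6, after padding to 64x64). Strassen reduces 8 recursive multiplications to 7 at each level.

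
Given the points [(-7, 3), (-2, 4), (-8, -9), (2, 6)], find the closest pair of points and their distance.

Computing all pairwise distances among 4 points:

d((-7, 3), (-2, 4)) = 5.099
d((-7, 3), (-8, -9)) = 12.0416
d((-7, 3), (2, 6)) = 9.4868
d((-2, 4), (-8, -9)) = 14.3178
d((-2, 4), (2, 6)) = 4.4721 <-- minimum
d((-8, -9), (2, 6)) = 18.0278

Closest pair: (-2, 4) and (2, 6) with distance 4.4721

The closest pair is (-2, 4) and (2, 6) with Euclidean distance 4.4721. For 4 points, brute-force pairwise comparison is shown above. For large n, the divide-and-conquer algorithm (sort by x, recurse on halves, check the dividing strip) achieves O(n log n).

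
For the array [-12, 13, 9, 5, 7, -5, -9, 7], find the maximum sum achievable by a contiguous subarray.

Using Kadane's algorithm on [-12, 13, 9, 5, 7, -5, -9, 7]:

Scanning through the array:
Position 1 (value 13): max_ending_here = 13, max_so_far = 13
Position 2 (value 9): max_ending_here = 22, max_so_far = 22
Position 3 (value 5): max_ending_here = 27, max_so_far = 27
Position 4 (value 7): max_ending_here = 34, max_so_far = 34
Position 5 (value -5): max_ending_here = 29, max_so_far = 34
Position 6 (value -9): max_ending_here = 20, max_so_far = 34
Position 7 (value 7): max_ending_here = 27, max_so_far = 34

Maximum subarray: [13, 9, 5, 7]
Maximum sum: 34

The maximum subarray is [13, 9, 5, 7] with sum 34. This subarray runs from index 1 to index 4.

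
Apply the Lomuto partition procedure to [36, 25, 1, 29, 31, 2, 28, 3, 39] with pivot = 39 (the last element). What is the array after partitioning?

Lomuto partition with pivot = 39:

Initial array: [36, 25, 1, 29, 31, 2, 28, 3, 39]

arr[0]=36 <= 39: swap with position 0, array becomes [36, 25, 1, 29, 31, 2, 28, 3, 39]
arr[1]=25 <= 39: swap with position 1, array becomes [36, 25, 1, 29, 31, 2, 28, 3, 39]
arr[2]=1 <= 39: swap with position 2, array becomes [36, 25, 1, 29, 31, 2, 28, 3, 39]
arr[3]=29 <= 39: swap with position 3, array becomes [36, 25, 1, 29, 31, 2, 28, 3, 39]
arr[4]=31 <= 39: swap with position 4, array becomes [36, 25, 1, 29, 31, 2, 28, 3, 39]
arr[5]=2 <= 39: swap with position 5, array becomes [36, 25, 1, 29, 31, 2, 28, 3, 39]
arr[6]=28 <= 39: swap with position 6, array becomes [36, 25, 1, 29, 31, 2, 28, 3, 39]
arr[7]=3 <= 39: swap with position 7, array becomes [36, 25, 1, 29, 31, 2, 28, 3, 39]

Place pivot at position 8: [36, 25, 1, 29, 31, 2, 28, 3, 39]
Pivot position: 8

After partitioning with pivot 39, the array becomes [36, 25, 1, 29, 31, 2, 28, 3, 39]. The pivot is placed at index 8. All elements to the left of the pivot are <= 39, and all elements to the right are > 39.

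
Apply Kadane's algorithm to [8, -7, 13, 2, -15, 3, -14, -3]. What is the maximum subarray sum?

Using Kadane's algorithm on [8, -7, 13, 2, -15, 3, -14, -3]:

Scanning through the array:
Position 1 (value -7): max_ending_here = 1, max_so_far = 8
Position 2 (value 13): max_ending_here = 14, max_so_far = 14
Position 3 (value 2): max_ending_here = 16, max_so_far = 16
Position 4 (value -15): max_ending_here = 1, max_so_far = 16
Position 5 (value 3): max_ending_here = 4, max_so_far = 16
Position 6 (value -14): max_ending_here = -10, max_so_far = 16
Position 7 (value -3): max_ending_here = -3, max_so_far = 16

Maximum subarray: [8, -7, 13, 2]
Maximum sum: 16

The maximum subarray is [8, -7, 13, 2] with sum 16. This subarray runs from index 0 to index 3.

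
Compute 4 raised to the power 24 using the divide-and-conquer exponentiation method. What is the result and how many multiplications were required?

Computing 4^24 by squaring (build up from 4^1; each line after the first costs one multiplication):

4^1 = 4
4^2 = (4^1)^2 = 4^2 = 16
4^3 = 4 * 4^2 = 4 * 16 = 64
4^6 = (4^3)^2 = 64^2 = 4096
4^12 = (4^6)^2 = 4096^2 = 16777216
4^24 = (4^12)^2 = 16777216^2 = 281474976710656

Result: 281474976710656
Multiplications needed: 5 (5 lines after 4^1)

4^24 = 281474976710656. Using exponentiation by squaring, this requires 5 multiplications. The key idea: if the exponent is even, square the half-power; if odd, multiply by the base once.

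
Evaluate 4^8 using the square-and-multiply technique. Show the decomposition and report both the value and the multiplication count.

Computing 4^8 by squaring (build up from 4^1; each line after the first costs one multiplication):

4^1 = 4
4^2 = (4^1)^2 = 4^2 = 16
4^4 = (4^2)^2 = 16^2 = 256
4^8 = (4^4)^2 = 256^2 = 65536

Result: 65536
Multiplications needed: 3 (3 lines after 4^1)

4^8 = 65536. Using exponentiation by squaring, this requires 3 multiplications. The key idea: if the exponent is even, square the half-power; if odd, multiply by the base once.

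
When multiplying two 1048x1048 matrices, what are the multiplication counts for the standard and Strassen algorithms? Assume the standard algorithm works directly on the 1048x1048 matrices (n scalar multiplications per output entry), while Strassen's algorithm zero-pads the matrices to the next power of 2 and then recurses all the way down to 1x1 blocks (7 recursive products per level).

Matrix multiplication for 1048x1048 matrices:

Strassen's algorithm requires power-of-2 dimensions. Pad 1048x1048 to 2048x2048 (next power of 2).

Standard algorithm: 1048^3 = 1151022592 multiplications
Strassen's algorithm: 7^(log2(2048)) = 7^11 = 1977326743 multiplications
Difference: 1151022592 - 1977326743 = -826304151 (Strassen uses MORE here due to padding overhead — for small or just-over-power-of-2 n, padding can outweigh the per-level savings)

Standard: 1151022592 multiplications (1048^3). Strassen: 1977326743 multiplications (7^11, after padding to 2048x2048). Strassen reduces 8 recursive multiplications to 7 at each level.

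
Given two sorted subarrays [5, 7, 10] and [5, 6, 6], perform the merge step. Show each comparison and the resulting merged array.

Merging process:

Compare 5 vs 5: take 5 from left. Merged: [5]
Compare 7 vs 5: take 5 from right. Merged: [5, 5]
Compare 7 vs 6: take 6 from right. Merged: [5, 5, 6]
Compare 7 vs 6: take 6 from right. Merged: [5, 5, 6, 6]
Append remaining from left: [7, 10]. Merged: [5, 5, 6, 6, 7, 10]

Final merged array: [5, 5, 6, 6, 7, 10]
Total comparisons: 4

The merged array is [5, 5, 6, 6, 7, 10], requiring 4 comparisons. The merge step runs in O(n) time where n is the total number of elements.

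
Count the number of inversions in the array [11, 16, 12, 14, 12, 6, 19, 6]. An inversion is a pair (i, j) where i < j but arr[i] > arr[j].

Finding inversions in [11, 16, 12, 14, 12, 6, 19, 6]:

(0, 5): arr[0]=11 > arr[5]=6
(0, 7): arr[0]=11 > arr[7]=6
(1, 2): arr[1]=16 > arr[2]=12
(1, 3): arr[1]=16 > arr[3]=14
(1, 4): arr[1]=16 > arr[4]=12
(1, 5): arr[1]=16 > arr[5]=6
(1, 7): arr[1]=16 > arr[7]=6
(2, 5): arr[2]=12 > arr[5]=6
(2, 7): arr[2]=12 > arr[7]=6
(3, 4): arr[3]=14 > arr[4]=12
(3, 5): arr[3]=14 > arr[5]=6
(3, 7): arr[3]=14 > arr[7]=6
(4, 5): arr[4]=12 > arr[5]=6
(4, 7): arr[4]=12 > arr[7]=6
(6, 7): arr[6]=19 > arr[7]=6

Total inversions: 15

The array has 15 inversion(s): (0,5), (0,7), (1,2), (1,3), (1,4), (1,5), (1,7), (2,5), (2,7), (3,4), (3,5), (3,7), (4,5), (4,7), (6,7). Each pair (i,j) satisfies i < j and arr[i] > arr[j].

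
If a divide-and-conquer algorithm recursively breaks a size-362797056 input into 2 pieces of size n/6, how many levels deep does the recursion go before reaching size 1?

For divide and conquer with division factor 6:

Problem sizes at each level:
Level 0: 362797056
Level 1: 60466176
Level 2: 10077696
Level 3: 1679616
Level 4: 279936
Level 5: 46656
Level 6: 7776
Level 7: 1296
Level 8: 216
Level 9: 36
Level 10: 6
Level 11: 1

The root is level 0 and the size-1 base case is level 11 (the tree spans levels 0 through 11, i.e. 12 levels counting the root), so the depth is the number of divisions: log_6(362797056) = 11

The recursion tree depth is log_6(362797056) = 11. At each level, the problem size is divided by 6, so it takes 11 divisions to reduce to a base case of size 1. The algorithm makes 2 recursive calls at each level.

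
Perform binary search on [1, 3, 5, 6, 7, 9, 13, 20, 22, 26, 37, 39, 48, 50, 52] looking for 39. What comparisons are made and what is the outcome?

Binary search for 39 in [1, 3, 5, 6, 7, 9, 13, 20, 22, 26, 37, 39, 48, 50, 52]:

lo=0, hi=14, mid=7, arr[mid]=20 -> 20 < 39, search right half
lo=8, hi=14, mid=11, arr[mid]=39 -> Found target at index 11!

Binary search finds 39 at index 11 after 2 comparisons. The search repeatedly halves the search space by comparing with the middle element.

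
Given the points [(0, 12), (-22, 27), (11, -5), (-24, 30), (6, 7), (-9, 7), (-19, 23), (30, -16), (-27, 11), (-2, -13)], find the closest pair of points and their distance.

Computing all pairwise distances among 10 points:

d((0, 12), (-22, 27)) = 26.6271
d((0, 12), (11, -5)) = 20.2485
d((0, 12), (-24, 30)) = 30.0
d((0, 12), (6, 7)) = 7.8102
d((0, 12), (-9, 7)) = 10.2956
d((0, 12), (-19, 23)) = 21.9545
d((0, 12), (30, -16)) = 41.0366
d((0, 12), (-27, 11)) = 27.0185
d((0, 12), (-2, -13)) = 25.0799
d((-22, 27), (11, -5)) = 45.9674
d((-22, 27), (-24, 30)) = 3.6056 <-- minimum
d((-22, 27), (6, 7)) = 34.4093
d((-22, 27), (-9, 7)) = 23.8537
d((-22, 27), (-19, 23)) = 5.0
d((-22, 27), (30, -16)) = 67.4759
d((-22, 27), (-27, 11)) = 16.7631
d((-22, 27), (-2, -13)) = 44.7214
d((11, -5), (-24, 30)) = 49.4975
d((11, -5), (6, 7)) = 13.0
d((11, -5), (-9, 7)) = 23.3238
d((11, -5), (-19, 23)) = 41.0366
d((11, -5), (30, -16)) = 21.9545
d((11, -5), (-27, 11)) = 41.2311
d((11, -5), (-2, -13)) = 15.2643
d((-24, 30), (6, 7)) = 37.8021
d((-24, 30), (-9, 7)) = 27.4591
d((-24, 30), (-19, 23)) = 8.6023
d((-24, 30), (30, -16)) = 70.9366
d((-24, 30), (-27, 11)) = 19.2354
d((-24, 30), (-2, -13)) = 48.3011
d((6, 7), (-9, 7)) = 15.0
d((6, 7), (-19, 23)) = 29.6816
d((6, 7), (30, -16)) = 33.2415
d((6, 7), (-27, 11)) = 33.2415
d((6, 7), (-2, -13)) = 21.5407
d((-9, 7), (-19, 23)) = 18.868
d((-9, 7), (30, -16)) = 45.2769
d((-9, 7), (-27, 11)) = 18.4391
d((-9, 7), (-2, -13)) = 21.1896
d((-19, 23), (30, -16)) = 62.6259
d((-19, 23), (-27, 11)) = 14.4222
d((-19, 23), (-2, -13)) = 39.8121
d((30, -16), (-27, 11)) = 63.0714
d((30, -16), (-2, -13)) = 32.1403
d((-27, 11), (-2, -13)) = 34.6554

Closest pair: (-22, 27) and (-24, 30) with distance 3.6056

The closest pair is (-22, 27) and (-24, 30) with Euclidean distance 3.6056. For 10 points, brute-force pairwise comparison is shown above. For large n, the divide-and-conquer algorithm (sort by x, recurse on halves, check the dividing strip) achieves O(n log n).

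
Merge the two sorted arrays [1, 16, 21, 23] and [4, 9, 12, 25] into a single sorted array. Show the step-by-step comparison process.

Merging process:

Compare 1 vs 4: take 1 from left. Merged: [1]
Compare 16 vs 4: take 4 from right. Merged: [1, 4]
Compare 16 vs 9: take 9 from right. Merged: [1, 4, 9]
Compare 16 vs 12: take 12 from right. Merged: [1, 4, 9, 12]
Compare 16 vs 25: take 16 from left. Merged: [1, 4, 9, 12, 16]
Compare 21 vs 25: take 21 from left. Merged: [1, 4, 9, 12, 16, 21]
Compare 23 vs 25: take 23 from left. Merged: [1, 4, 9, 12, 16, 21, 23]
Append remaining from right: [25]. Merged: [1, 4, 9, 12, 16, 21, 23, 25]

Final merged array: [1, 4, 9, 12, 16, 21, 23, 25]
Total comparisons: 7

The merged array is [1, 4, 9, 12, 16, 21, 23, 25], requiring 7 comparisons. The merge step runs in O(n) time where n is the total number of elements.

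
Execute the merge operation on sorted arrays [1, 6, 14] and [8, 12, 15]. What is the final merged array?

Merging process:

Compare 1 vs 8: take 1 from left. Merged: [1]
Compare 6 vs 8: take 6 from left. Merged: [1, 6]
Compare 14 vs 8: take 8 from right. Merged: [1, 6, 8]
Compare 14 vs 12: take 12 from right. Merged: [1, 6, 8, 12]
Compare 14 vs 15: take 14 from left. Merged: [1, 6, 8, 12, 14]
Append remaining from right: [15]. Merged: [1, 6, 8, 12, 14, 15]

Final merged array: [1, 6, 8, 12, 14, 15]
Total comparisons: 5

The merged array is [1, 6, 8, 12, 14, 15], requiring 5 comparisons. The merge step runs in O(n) time where n is the total number of elements.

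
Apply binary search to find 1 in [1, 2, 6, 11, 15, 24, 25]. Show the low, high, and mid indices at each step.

Binary search for 1 in [1, 2, 6, 11, 15, 24, 25]:

lo=0, hi=6, mid=3, arr[mid]=11 -> 11 > 1, search left half
lo=0, hi=2, mid=1, arr[mid]=2 -> 2 > 1, search left half
lo=0, hi=0, mid=0, arr[mid]=1 -> Found target at index 0!

Binary search finds 1 at index 0 after 3 comparisons. The search repeatedly halves the search space by comparing with the middle element.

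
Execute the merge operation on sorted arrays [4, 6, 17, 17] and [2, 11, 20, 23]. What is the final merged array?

Merging process:

Compare 4 vs 2: take 2 from right. Merged: [2]
Compare 4 vs 11: take 4 from left. Merged: [2, 4]
Compare 6 vs 11: take 6 from left. Merged: [2, 4, 6]
Compare 17 vs 11: take 11 from right. Merged: [2, 4, 6, 11]
Compare 17 vs 20: take 17 from left. Merged: [2, 4, 6, 11, 17]
Compare 17 vs 20: take 17 from left. Merged: [2, 4, 6, 11, 17, 17]
Append remaining from right: [20, 23]. Merged: [2, 4, 6, 11, 17, 17, 20, 23]

Final merged array: [2, 4, 6, 11, 17, 17, 20, 23]
Total comparisons: 6

The merged array is [2, 4, 6, 11, 17, 17, 20, 23], requiring 6 comparisons. The merge step runs in O(n) time where n is the total number of elements.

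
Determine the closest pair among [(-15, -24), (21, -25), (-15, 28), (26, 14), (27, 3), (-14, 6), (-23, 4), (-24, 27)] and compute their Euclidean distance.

Computing all pairwise distances among 8 points:

d((-15, -24), (21, -25)) = 36.0139
d((-15, -24), (-15, 28)) = 52.0
d((-15, -24), (26, 14)) = 55.9017
d((-15, -24), (27, 3)) = 49.93
d((-15, -24), (-14, 6)) = 30.0167
d((-15, -24), (-23, 4)) = 29.1204
d((-15, -24), (-24, 27)) = 51.788
d((21, -25), (-15, 28)) = 64.0703
d((21, -25), (26, 14)) = 39.3192
d((21, -25), (27, 3)) = 28.6356
d((21, -25), (-14, 6)) = 46.7547
d((21, -25), (-23, 4)) = 52.6972
d((21, -25), (-24, 27)) = 68.7677
d((-15, 28), (26, 14)) = 43.3244
d((-15, 28), (27, 3)) = 48.8774
d((-15, 28), (-14, 6)) = 22.0227
d((-15, 28), (-23, 4)) = 25.2982
d((-15, 28), (-24, 27)) = 9.0554 <-- minimum
d((26, 14), (27, 3)) = 11.0454
d((26, 14), (-14, 6)) = 40.7922
d((26, 14), (-23, 4)) = 50.01
d((26, 14), (-24, 27)) = 51.6624
d((27, 3), (-14, 6)) = 41.1096
d((27, 3), (-23, 4)) = 50.01
d((27, 3), (-24, 27)) = 56.3649
d((-14, 6), (-23, 4)) = 9.2195
d((-14, 6), (-24, 27)) = 23.2594
d((-23, 4), (-24, 27)) = 23.0217

Closest pair: (-15, 28) and (-24, 27) with distance 9.0554

The closest pair is (-15, 28) and (-24, 27) with Euclidean distance 9.0554. For 8 points, brute-force pairwise comparison is shown above. For large n, the divide-and-conquer algorithm (sort by x, recurse on halves, check the dividing strip) achieves O(n log n).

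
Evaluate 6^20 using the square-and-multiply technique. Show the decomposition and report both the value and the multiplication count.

Computing 6^20 by squaring (build up from 6^1; each line after the first costs one multiplication):

6^1 = 6
6^2 = (6^1)^2 = 6^2 = 36
6^4 = (6^2)^2 = 36^2 = 1296
6^5 = 6 * 6^4 = 6 * 1296 = 7776
6^10 = (6^5)^2 = 7776^2 = 60466176
6^20 = (6^10)^2 = 60466176^2 = 3656158440062976

Result: 3656158440062976
Multiplications needed: 5 (5 lines after 6^1)

6^20 = 3656158440062976. Using exponentiation by squaring, this requires 5 multiplications. The key idea: if the exponent is even, square the half-power; if odd, multiply by the base once.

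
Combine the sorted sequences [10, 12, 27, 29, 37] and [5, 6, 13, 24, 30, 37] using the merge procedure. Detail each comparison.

Merging process:

Compare 10 vs 5: take 5 from right. Merged: [5]
Compare 10 vs 6: take 6 from right. Merged: [5, 6]
Compare 10 vs 13: take 10 from left. Merged: [5, 6, 10]
Compare 12 vs 13: take 12 from left. Merged: [5, 6, 10, 12]
Compare 27 vs 13: take 13 from right. Merged: [5, 6, 10, 12, 13]
Compare 27 vs 24: take 24 from right. Merged: [5, 6, 10, 12, 13, 24]
Compare 27 vs 30: take 27 from left. Merged: [5, 6, 10, 12, 13, 24, 27]
Compare 29 vs 30: take 29 from left. Merged: [5, 6, 10, 12, 13, 24, 27, 29]
Compare 37 vs 30: take 30 from right. Merged: [5, 6, 10, 12, 13, 24, 27, 29, 30]
Compare 37 vs 37: take 37 from left. Merged: [5, 6, 10, 12, 13, 24, 27, 29, 30, 37]
Append remaining from right: [37]. Merged: [5, 6, 10, 12, 13, 24, 27, 29, 30, 37, 37]

Final merged array: [5, 6, 10, 12, 13, 24, 27, 29, 30, 37, 37]
Total comparisons: 10

The merged array is [5, 6, 10, 12, 13, 24, 27, 29, 30, 37, 37], requiring 10 comparisons. The merge step runs in O(n) time where n is the total number of elements.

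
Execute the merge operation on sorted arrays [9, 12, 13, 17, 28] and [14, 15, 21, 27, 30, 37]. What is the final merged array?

Merging process:

Compare 9 vs 14: take 9 from left. Merged: [9]
Compare 12 vs 14: take 12 from left. Merged: [9, 12]
Compare 13 vs 14: take 13 from left. Merged: [9, 12, 13]
Compare 17 vs 14: take 14 from right. Merged: [9, 12, 13, 14]
Compare 17 vs 15: take 15 from right. Merged: [9, 12, 13, 14, 15]
Compare 17 vs 21: take 17 from left. Merged: [9, 12, 13, 14, 15, 17]
Compare 28 vs 21: take 21 from right. Merged: [9, 12, 13, 14, 15, 17, 21]
Compare 28 vs 27: take 27 from right. Merged: [9, 12, 13, 14, 15, 17, 21, 27]
Compare 28 vs 30: take 28 from left. Merged: [9, 12, 13, 14, 15, 17, 21, 27, 28]
Append remaining from right: [30, 37]. Merged: [9, 12, 13, 14, 15, 17, 21, 27, 28, 30, 37]

Final merged array: [9, 12, 13, 14, 15, 17, 21, 27, 28, 30, 37]
Total comparisons: 9

The merged array is [9, 12, 13, 14, 15, 17, 21, 27, 28, 30, 37], requiring 9 comparisons. The merge step runs in O(n) time where n is the total number of elements.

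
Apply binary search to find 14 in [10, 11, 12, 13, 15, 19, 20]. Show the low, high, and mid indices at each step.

Binary search for 14 in [10, 11, 12, 13, 15, 19, 20]:

lo=0, hi=6, mid=3, arr[mid]=13 -> 13 < 14, search right half
lo=4, hi=6, mid=5, arr[mid]=19 -> 19 > 14, search left half
lo=4, hi=4, mid=4, arr[mid]=15 -> 15 > 14, search left half
lo=4 > hi=3, target 14 not found

Binary search determines that 14 is not in the array after 3 comparisons. The search space was exhausted without finding the target.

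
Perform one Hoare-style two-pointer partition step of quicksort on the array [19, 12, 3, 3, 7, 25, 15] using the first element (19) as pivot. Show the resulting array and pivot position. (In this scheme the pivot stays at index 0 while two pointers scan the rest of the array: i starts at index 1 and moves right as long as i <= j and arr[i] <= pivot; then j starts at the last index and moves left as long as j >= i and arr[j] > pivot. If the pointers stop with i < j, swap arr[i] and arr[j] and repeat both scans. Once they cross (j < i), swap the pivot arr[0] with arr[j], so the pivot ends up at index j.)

Hoare-style two-pointer partition with pivot = 19:

Initial array: [19, 12, 3, 3, 7, 25, 15]

Pointers start at i = 1, j = 6.
i stops at index 5 (arr[5]=25 > 19), j stops at index 6 (arr[6]=15 <= 19): swap arr[5] and arr[6], array becomes [19, 12, 3, 3, 7, 15, 25]
i ends at 6, j ends at 5: the pointers have crossed (j < i), so scanning stops.

Swap pivot arr[0] with arr[5] to place pivot at position 5: [15, 12, 3, 3, 7, 19, 25]
Pivot position: 5

After partitioning with pivot 19, the array becomes [15, 12, 3, 3, 7, 19, 25]. The pivot is placed at index 5. All elements to the left of the pivot are <= 19, and all elements to the right are > 19.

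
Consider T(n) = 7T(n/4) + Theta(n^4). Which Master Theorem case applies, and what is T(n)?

Master Theorem for T(n) = 7T(n/4) + O(n^4):

a = 7, b = 4, c = 4
log_b(a) = log_4(7) = 1.4037

Case 3: c = 4 > log_4(7) = 1.4037
T(n) = O(n^4) = O(n^4)

For T(n) = 7T(n/4) + O(n^4): log_4(7) = 1.4037. This is Case 3 of the Master Theorem (c > log_b(a), work dominated by root), giving O(n^4).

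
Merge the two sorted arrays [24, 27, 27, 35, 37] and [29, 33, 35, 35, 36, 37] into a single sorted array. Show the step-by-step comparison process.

Merging process:

Compare 24 vs 29: take 24 from left. Merged: [24]
Compare 27 vs 29: take 27 from left. Merged: [24, 27]
Compare 27 vs 29: take 27 from left. Merged: [24, 27, 27]
Compare 35 vs 29: take 29 from right. Merged: [24, 27, 27, 29]
Compare 35 vs 33: take 33 from right. Merged: [24, 27, 27, 29, 33]
Compare 35 vs 35: take 35 from left. Merged: [24, 27, 27, 29, 33, 35]
Compare 37 vs 35: take 35 from right. Merged: [24, 27, 27, 29, 33, 35, 35]
Compare 37 vs 35: take 35 from right. Merged: [24, 27, 27, 29, 33, 35, 35, 35]
Compare 37 vs 36: take 36 from right. Merged: [24, 27, 27, 29, 33, 35, 35, 35, 36]
Compare 37 vs 37: take 37 from left. Merged: [24, 27, 27, 29, 33, 35, 35, 35, 36, 37]
Append remaining from right: [37]. Merged: [24, 27, 27, 29, 33, 35, 35, 35, 36, 37, 37]

Final merged array: [24, 27, 27, 29, 33, 35, 35, 35, 36, 37, 37]
Total comparisons: 10

The merged array is [24, 27, 27, 29, 33, 35, 35, 35, 36, 37, 37], requiring 10 comparisons. The merge step runs in O(n) time where n is the total number of elements.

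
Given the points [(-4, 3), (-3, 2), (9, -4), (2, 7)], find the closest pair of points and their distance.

Computing all pairwise distances among 4 points:

d((-4, 3), (-3, 2)) = 1.4142 <-- minimum
d((-4, 3), (9, -4)) = 14.7648
d((-4, 3), (2, 7)) = 7.2111
d((-3, 2), (9, -4)) = 13.4164
d((-3, 2), (2, 7)) = 7.0711
d((9, -4), (2, 7)) = 13.0384

Closest pair: (-4, 3) and (-3, 2) with distance 1.4142

The closest pair is (-4, 3) and (-3, 2) with Euclidean distance 1.4142. For 4 points, brute-force pairwise comparison is shown above. For large n, the divide-and-conquer algorithm (sort by x, recurse on halves, check the dividing strip) achieves O(n log n).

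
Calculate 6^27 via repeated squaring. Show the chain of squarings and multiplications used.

Computing 6^27 by squaring (build up from 6^1; each line after the first costs one multiplication):

6^1 = 6
6^2 = (6^1)^2 = 6^2 = 36
6^3 = 6 * 6^2 = 6 * 36 = 216
6^6 = (6^3)^2 = 216^2 = 46656
6^12 = (6^6)^2 = 46656^2 = 2176782336
6^13 = 6 * 6^12 = 6 * 2176782336 = 13060694016
6^26 = (6^13)^2 = 13060694016^2 = 170581728179578208256
6^27 = 6 * 6^26 = 6 * 170581728179578208256 = 1023490369077469249536

Result: 1023490369077469249536
Multiplications needed: 7 (7 lines after 6^1)

6^27 = 1023490369077469249536. Using exponentiation by squaring, this requires 7 multiplications. The key idea: if the exponent is even, square the half-power; if odd, multiply by the base once.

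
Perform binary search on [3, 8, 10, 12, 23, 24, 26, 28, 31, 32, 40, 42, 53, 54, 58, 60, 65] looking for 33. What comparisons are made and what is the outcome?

Binary search for 33 in [3, 8, 10, 12, 23, 24, 26, 28, 31, 32, 40, 42, 53, 54, 58, 60, 65]:

lo=0, hi=16, mid=8, arr[mid]=31 -> 31 < 33, search right half
lo=9, hi=16, mid=12, arr[mid]=53 -> 53 > 33, search left half
lo=9, hi=11, mid=10, arr[mid]=40 -> 40 > 33, search left half
lo=9, hi=9, mid=9, arr[mid]=32 -> 32 < 33, search right half
lo=10 > hi=9, target 33 not found

Binary search determines that 33 is not in the array after 4 comparisons. The search space was exhausted without finding the target.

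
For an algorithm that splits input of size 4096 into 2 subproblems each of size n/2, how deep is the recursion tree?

For divide and conquer with division factor 2:

Problem sizes at each level:
Level 0: 4096
Level 1: 2048
Level 2: 1024
Level 3: 512
Level 4: 256
Level 5: 128
Level 6: 64
Level 7: 32
Level 8: 16
Level 9: 8
Level 10: 4
Level 11: 2
Level 12: 1

The root is level 0 and the size-1 base case is level 12 (the tree spans levels 0 through 12, i.e. 13 levels counting the root), so the depth is the number of divisions: log_2(4096) = 12

The recursion tree depth is log_2(4096) = 12. At each level, the problem size is divided by 2, so it takes 12 divisions to reduce to a base case of size 1. The algorithm makes 2 recursive calls at each level.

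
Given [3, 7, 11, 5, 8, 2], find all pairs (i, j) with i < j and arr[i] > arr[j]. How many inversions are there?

Finding inversions in [3, 7, 11, 5, 8, 2]:

(0, 5): arr[0]=3 > arr[5]=2
(1, 3): arr[1]=7 > arr[3]=5
(1, 5): arr[1]=7 > arr[5]=2
(2, 3): arr[2]=11 > arr[3]=5
(2, 4): arr[2]=11 > arr[4]=8
(2, 5): arr[2]=11 > arr[5]=2
(3, 5): arr[3]=5 > arr[5]=2
(4, 5): arr[4]=8 > arr[5]=2

Total inversions: 8

The array has 8 inversion(s): (0,5), (1,3), (1,5), (2,3), (2,4), (2,5), (3,5), (4,5). Each pair (i,j) satisfies i < j and arr[i] > arr[j].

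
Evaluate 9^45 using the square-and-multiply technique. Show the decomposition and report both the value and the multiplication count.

Computing 9^45 by squaring (build up from 9^1; each line after the first costs one multiplication):

9^1 = 9
9^2 = (9^1)^2 = 9^2 = 81
9^4 = (9^2)^2 = 81^2 = 6561
9^5 = 9 * 9^4 = 9 * 6561 = 59049
9^10 = (9^5)^2 = 59049^2 = 3486784401
9^11 = 9 * 9^10 = 9 * 3486784401 = 31381059609
9^22 = (9^11)^2 = 31381059609^2 = 984770902183611232881
9^44 = (9^22)^2 = 984770902183611232881^2 = 969773729787523602876821942164080815560161
9^45 = 9 * 9^44 = 9 * 969773729787523602876821942164080815560161 = 8727963568087712425891397479476727340041449

Result: 8727963568087712425891397479476727340041449
Multiplications needed: 8 (8 lines after 9^1)

9^45 = 8727963568087712425891397479476727340041449. Using exponentiation by squaring, this requires 8 multiplications. The key idea: if the exponent is even, square the half-power; if odd, multiply by the base once.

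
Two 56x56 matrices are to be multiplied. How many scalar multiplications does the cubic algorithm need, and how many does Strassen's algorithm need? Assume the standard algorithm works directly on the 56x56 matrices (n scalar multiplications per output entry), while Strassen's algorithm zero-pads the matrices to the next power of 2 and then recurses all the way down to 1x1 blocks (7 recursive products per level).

Matrix multiplication for 56x56 matrices:

Strassen's algorithm requires power-of-2 dimensions. Pad 56x56 to 64x64 (next power of 2).

Standard algorithm: 56^3 = 175616 multiplications
Strassen's algorithm: 7^(log2(64)) = 7^6 = 117649 multiplications
Savings: 175616 - 117649 = 57967 multiplications

Standard: 175616 multiplications (56^3). Strassen: 117649 multiplications (7^6, after padding to 64x64). Strassen reduces 8 recursive multiplications to 7 at each level.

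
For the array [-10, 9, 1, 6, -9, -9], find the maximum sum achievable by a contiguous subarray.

Using Kadane's algorithm on [-10, 9, 1, 6, -9, -9]:

Scanning through the array:
Position 1 (value 9): max_ending_here = 9, max_so_far = 9
Position 2 (value 1): max_ending_here = 10, max_so_far = 10
Position 3 (value 6): max_ending_here = 16, max_so_far = 16
Position 4 (value -9): max_ending_here = 7, max_so_far = 16
Position 5 (value -9): max_ending_here = -2, max_so_far = 16

Maximum subarray: [9, 1, 6]
Maximum sum: 16

The maximum subarray is [9, 1, 6] with sum 16. This subarray runs from index 1 to index 3.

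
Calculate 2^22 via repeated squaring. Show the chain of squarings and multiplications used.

Computing 2^22 by squaring (build up from 2^1; each line after the first costs one multiplication):

2^1 = 2
2^2 = (2^1)^2 = 2^2 = 4
2^4 = (2^2)^2 = 4^2 = 16
2^5 = 2 * 2^4 = 2 * 16 = 32
2^10 = (2^5)^2 = 32^2 = 1024
2^11 = 2 * 2^10 = 2 * 1024 = 2048
2^22 = (2^11)^2 = 2048^2 = 4194304

Result: 4194304
Multiplications needed: 6 (6 lines after 2^1)

2^22 = 4194304. Using exponentiation by squaring, this requires 6 multiplications. The key idea: if the exponent is even, square the half-power; if odd, multiply by the base once.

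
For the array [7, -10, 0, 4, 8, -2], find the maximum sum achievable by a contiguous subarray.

Using Kadane's algorithm on [7, -10, 0, 4, 8, -2]:

Scanning through the array:
Position 1 (value -10): max_ending_here = -3, max_so_far = 7
Position 2 (value 0): max_ending_here = 0, max_so_far = 7
Position 3 (value 4): max_ending_here = 4, max_so_far = 7
Position 4 (value 8): max_ending_here = 12, max_so_far = 12
Position 5 (value -2): max_ending_here = 10, max_so_far = 12

Maximum subarray: [0, 4, 8]
Maximum sum: 12

The maximum subarray is [0, 4, 8] with sum 12. This subarray runs from index 2 to index 4.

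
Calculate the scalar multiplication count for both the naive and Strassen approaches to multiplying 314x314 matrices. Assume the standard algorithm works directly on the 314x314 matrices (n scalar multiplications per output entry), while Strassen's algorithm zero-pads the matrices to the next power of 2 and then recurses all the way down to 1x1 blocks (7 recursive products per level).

Matrix multiplication for 314x314 matrices:

Strassen's algorithm requires power-of-2 dimensions. Pad 314x314 to 512x512 (next power of 2).

Standard algorithm: 314^3 = 30959144 multiplications
Strassen's algorithm: 7^(log2(512)) = 7^9 = 40353607 multiplications
Difference: 30959144 - 40353607 = -9394463 (Strassen uses MORE here due to padding overhead — for small or just-over-power-of-2 n, padding can outweigh the per-level savings)

Standard: 30959144 multiplications (314^3). Strassen: 40353607 multiplications (7^9, after padding to 512x512). Strassen reduces 8 recursive multiplications to 7 at each level.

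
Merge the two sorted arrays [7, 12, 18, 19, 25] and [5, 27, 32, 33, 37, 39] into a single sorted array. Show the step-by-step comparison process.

Merging process:

Compare 7 vs 5: take 5 from right. Merged: [5]
Compare 7 vs 27: take 7 from left. Merged: [5, 7]
Compare 12 vs 27: take 12 from left. Merged: [5, 7, 12]
Compare 18 vs 27: take 18 from left. Merged: [5, 7, 12, 18]
Compare 19 vs 27: take 19 from left. Merged: [5, 7, 12, 18, 19]
Compare 25 vs 27: take 25 from left. Merged: [5, 7, 12, 18, 19, 25]
Append remaining from right: [27, 32, 33, 37, 39]. Merged: [5, 7, 12, 18, 19, 25, 27, 32, 33, 37, 39]

Final merged array: [5, 7, 12, 18, 19, 25, 27, 32, 33, 37, 39]
Total comparisons: 6

The merged array is [5, 7, 12, 18, 19, 25, 27, 32, 33, 37, 39], requiring 6 comparisons. The merge step runs in O(n) time where n is the total number of elements.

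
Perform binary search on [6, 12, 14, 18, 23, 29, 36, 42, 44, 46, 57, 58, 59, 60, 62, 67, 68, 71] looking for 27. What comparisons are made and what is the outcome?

Binary search for 27 in [6, 12, 14, 18, 23, 29, 36, 42, 44, 46, 57, 58, 59, 60, 62, 67, 68, 71]:

lo=0, hi=17, mid=8, arr[mid]=44 -> 44 > 27, search left half
lo=0, hi=7, mid=3, arr[mid]=18 -> 18 < 27, search right half
lo=4, hi=7, mid=5, arr[mid]=29 -> 29 > 27, search left half
lo=4, hi=4, mid=4, arr[mid]=23 -> 23 < 27, search right half
lo=5 > hi=4, target 27 not found

Binary search determines that 27 is not in the array after 4 comparisons. The search space was exhausted without finding the target.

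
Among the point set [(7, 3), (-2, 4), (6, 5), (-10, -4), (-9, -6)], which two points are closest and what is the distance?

Computing all pairwise distances among 5 points:

d((7, 3), (-2, 4)) = 9.0554
d((7, 3), (6, 5)) = 2.2361 <-- minimum
d((7, 3), (-10, -4)) = 18.3848
d((7, 3), (-9, -6)) = 18.3576
d((-2, 4), (6, 5)) = 8.0623
d((-2, 4), (-10, -4)) = 11.3137
d((-2, 4), (-9, -6)) = 12.2066
d((6, 5), (-10, -4)) = 18.3576
d((6, 5), (-9, -6)) = 18.6011
d((-10, -4), (-9, -6)) = 2.2361 <-- minimum

Minimum distance: 2.2361 (tie among 2 pairs: (7, 3) and (6, 5); (-10, -4) and (-9, -6))

The minimum Euclidean distance is 2.2361. There is a tie: 2 pairs achieve this minimum — (7, 3) and (6, 5); (-10, -4) and (-9, -6). Any of these is a valid closest pair. For 5 points, brute-force pairwise comparison is shown above. For large n, the divide-and-conquer algorithm (sort by x, recurse on halves, check the dividing strip) achieves O(n log n).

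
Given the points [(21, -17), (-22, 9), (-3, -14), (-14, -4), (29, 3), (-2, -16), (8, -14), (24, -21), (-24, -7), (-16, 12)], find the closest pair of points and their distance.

Computing all pairwise distances among 10 points:

d((21, -17), (-22, 9)) = 50.2494
d((21, -17), (-3, -14)) = 24.1868
d((21, -17), (-14, -4)) = 37.3363
d((21, -17), (29, 3)) = 21.5407
d((21, -17), (-2, -16)) = 23.0217
d((21, -17), (8, -14)) = 13.3417
d((21, -17), (24, -21)) = 5.0
d((21, -17), (-24, -7)) = 46.0977
d((21, -17), (-16, 12)) = 47.0106
d((-22, 9), (-3, -14)) = 29.8329
d((-22, 9), (-14, -4)) = 15.2643
d((-22, 9), (29, 3)) = 51.3517
d((-22, 9), (-2, -16)) = 32.0156
d((-22, 9), (8, -14)) = 37.8021
d((-22, 9), (24, -21)) = 54.9181
d((-22, 9), (-24, -7)) = 16.1245
d((-22, 9), (-16, 12)) = 6.7082
d((-3, -14), (-14, -4)) = 14.8661
d((-3, -14), (29, 3)) = 36.2353
d((-3, -14), (-2, -16)) = 2.2361 <-- minimum
d((-3, -14), (8, -14)) = 11.0
d((-3, -14), (24, -21)) = 27.8927
d((-3, -14), (-24, -7)) = 22.1359
d((-3, -14), (-16, 12)) = 29.0689
d((-14, -4), (29, 3)) = 43.566
d((-14, -4), (-2, -16)) = 16.9706
d((-14, -4), (8, -14)) = 24.1661
d((-14, -4), (24, -21)) = 41.6293
d((-14, -4), (-24, -7)) = 10.4403
d((-14, -4), (-16, 12)) = 16.1245
d((29, 3), (-2, -16)) = 36.3593
d((29, 3), (8, -14)) = 27.0185
d((29, 3), (24, -21)) = 24.5153
d((29, 3), (-24, -7)) = 53.9351
d((29, 3), (-16, 12)) = 45.8912
d((-2, -16), (8, -14)) = 10.198
d((-2, -16), (24, -21)) = 26.4764
d((-2, -16), (-24, -7)) = 23.7697
d((-2, -16), (-16, 12)) = 31.305
d((8, -14), (24, -21)) = 17.4642
d((8, -14), (-24, -7)) = 32.7567
d((8, -14), (-16, 12)) = 35.3836
d((24, -21), (-24, -7)) = 50.0
d((24, -21), (-16, 12)) = 51.8556
d((-24, -7), (-16, 12)) = 20.6155

Closest pair: (-3, -14) and (-2, -16) with distance 2.2361

The closest pair is (-3, -14) and (-2, -16) with Euclidean distance 2.2361. For 10 points, brute-force pairwise comparison is shown above. For large n, the divide-and-conquer algorithm (sort by x, recurse on halves, check the dividing strip) achieves O(n log n).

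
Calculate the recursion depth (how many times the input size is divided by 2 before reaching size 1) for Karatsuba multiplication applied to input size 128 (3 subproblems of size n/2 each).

For divide and conquer with division factor 2:

Problem sizes at each level:
Level 0: 128
Level 1: 64
Level 2: 32
Level 3: 16
Level 4: 8
Level 5: 4
Level 6: 2
Level 7: 1

The root is level 0 and the size-1 base case is level 7 (the tree spans levels 0 through 7, i.e. 8 levels counting the root), so the depth is the number of divisions: log_2(128) = 7

The recursion tree depth is log_2(128) = 7. At each level, the problem size is divided by 2, so it takes 7 divisions to reduce to a base case of size 1. The algorithm makes 3 recursive calls at each level.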